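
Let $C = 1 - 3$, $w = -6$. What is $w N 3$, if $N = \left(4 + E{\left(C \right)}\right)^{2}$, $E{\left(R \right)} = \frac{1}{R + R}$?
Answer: $- \frac{2025}{8} \approx -253.13$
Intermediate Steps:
$C = -2$ ($C = 1 - 3 = -2$)
$E{\left(R \right)} = \frac{1}{2 R}$
$N = \frac{225}{16}$ ($N = \left(4 + \frac{1}{2 \left(-2\right)}\right)^{2} = \left(4 + \frac{1}{2} \left(- \frac{1}{2}\right)\right)^{2} = \left(4 - \frac{1}{4}\right)^{2} = \left(\frac{15}{4}\right)^{2} = \frac{225}{16} \approx 14.063$)
$w N 3 = \left(-6\right) \frac{225}{16} \cdot 3 = \left(- \frac{675}{8}\right) 3 = - \frac{2025}{8}$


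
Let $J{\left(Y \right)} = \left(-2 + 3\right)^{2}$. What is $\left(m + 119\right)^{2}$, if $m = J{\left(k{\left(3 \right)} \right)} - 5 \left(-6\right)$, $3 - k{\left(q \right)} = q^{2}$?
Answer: $22500$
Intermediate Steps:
$k{\left(q \right)} = 3 - q^{2}$
$J{\left(Y \right)} = 1$ ($J{\left(Y \right)} = 1^{2} = 1$)
$m = 31$ ($m = 1 - 5 \left(-6\right) = 1 - -30 = 1 + 30 = 31$)
$\left(m + 119\right)^{2} = \left(31 + 119\right)^{2} = 150^{2} = 22500$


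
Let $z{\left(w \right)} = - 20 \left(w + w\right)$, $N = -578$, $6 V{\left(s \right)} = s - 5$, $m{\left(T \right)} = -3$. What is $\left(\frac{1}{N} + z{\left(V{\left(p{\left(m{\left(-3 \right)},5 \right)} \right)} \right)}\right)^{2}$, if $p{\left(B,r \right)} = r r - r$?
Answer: $\frac{3340955601}{334084} \approx 10000.0$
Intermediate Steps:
$p{\left(B,r \right)} = r^{2} - r$
$V{\left(s \right)} = - \frac{5}{6} + \frac{s}{6}$ ($V{\left(s \right)} = \frac{s - 5}{6} = \frac{-5 + s}{6} = - \frac{5}{6} + \frac{s}{6}$)
$z{\left(w \right)} = - 40 w$ ($z{\left(w \right)} = - 20 \cdot 2 w = - 40 w$)
$\left(\frac{1}{N} + z{\left(V{\left(p{\left(m{\left(-3 \right)},5 \right)} \right)} \right)}\right)^{2} = \left(\frac{1}{-578} - 40 \left(- \frac{5}{6} + \frac{5 \left(-1 + 5\right)}{6}\right)\right)^{2} = \left(- \frac{1}{578} - 40 \left(- \frac{5}{6} + \frac{5 \cdot 4}{6}\right)\right)^{2} = \left(- \frac{1}{578} - 40 \left(- \frac{5}{6} + \frac{1}{6} \cdot 20\right)\right)^{2} = \left(- \frac{1}{578} - 40 \left(- \frac{5}{6} + \frac{10}{3}\right)\right)^{2} = \left(- \frac{1}{578} - 100\right)^{2} = \left(- \frac{57801}{578}\right)^{2} = \frac{3340955601}{334084}$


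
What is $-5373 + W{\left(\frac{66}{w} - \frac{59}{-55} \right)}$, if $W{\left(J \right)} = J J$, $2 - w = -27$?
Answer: $- \frac{13640520044}{2544025} \approx -5361.8$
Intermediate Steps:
$w = 29$ ($w = 2 - -27 = 2 + 27 = 29$)
$W{\left(J \right)} = J^{2}$
$-5373 + W{\left(\frac{66}{w} - \frac{59}{-55} \right)} = -5373 + \left(\frac{66}{29} - \frac{59}{-55}\right)^{2} = -5373 + \left(66 \cdot \frac{1}{29} - - \frac{59}{55}\right)^{2} = -5373 + \left(\frac{66}{29} + \frac{59}{55}\right)^{2} = -5373 + \left(\frac{5341}{1595}\right)^{2} = -5373 + \frac{28526281}{2544025} = - \frac{13640520044}{2544025}$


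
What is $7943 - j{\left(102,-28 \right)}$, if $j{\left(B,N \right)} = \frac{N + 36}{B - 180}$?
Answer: $\frac{309781}{39} \approx 7943.1$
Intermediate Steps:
$j{\left(B,N \right)} = \frac{36 + N}{-180 + B}$
$7943 - j{\left(102,-28 \right)} = 7943 - \frac{36 - 28}{-180 + 102} = 7943 - \frac{1}{-78} \cdot 8 = 7943 - \left(- \frac{1}{78}\right) 8 = 7943 - - \frac{4}{39} = 7943 + \frac{4}{39} = \frac{309781}{39}$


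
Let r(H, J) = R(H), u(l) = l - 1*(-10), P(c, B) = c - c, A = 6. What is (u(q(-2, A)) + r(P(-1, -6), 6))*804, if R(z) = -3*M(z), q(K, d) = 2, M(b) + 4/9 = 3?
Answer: 3484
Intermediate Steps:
M(b) = 23/9 (M(b) = -4/9 + 3 = 23/9)
P(c, B) = 0
R(z) = -23/3 (R(z) = -3*23/9 = -23/3)
u(l) = 10 + l (u(l) = l + 10 = 10 + l)
r(H, J) = -23/3
(u(q(-2, A)) + r(P(-1, -6), 6))*804 = ((10 + 2) - 23/3)*804 = (12 - 23/3)*804 = (13/3)*804 = 3484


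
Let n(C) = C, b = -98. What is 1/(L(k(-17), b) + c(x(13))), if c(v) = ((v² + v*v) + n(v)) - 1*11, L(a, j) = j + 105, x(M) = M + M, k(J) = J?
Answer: 1/1374 ≈ 0.00072780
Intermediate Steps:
x(M) = 2*M
L(a, j) = 105 + j
c(v) = -11 + v + 2*v² (c(v) = ((v² + v*v) + v) - 1*11 = ((v² + v²) + v) - 11 = (2*v² + v) - 11 = (v + 2*v²) - 11 = -11 + v + 2*v²)
1/(L(k(-17), b) + c(x(13))) = 1/((105 - 98) + (-11 + 2*13 + 2*(2*13)²)) = 1/(7 + (-11 + 26 + 2*26²)) = 1/(7 + (-11 + 26 + 2*676)) = 1/(7 + (-11 + 26 + 1352)) = 1/(7 + 1367) = 1/1374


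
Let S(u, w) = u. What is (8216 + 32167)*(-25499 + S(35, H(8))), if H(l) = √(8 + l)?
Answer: -1028312712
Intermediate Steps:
(8216 + 32167)*(-25499 + S(35, H(8))) = (8216 + 32167)*(-25499 + 35) = 40383*(-25464) = -1028312712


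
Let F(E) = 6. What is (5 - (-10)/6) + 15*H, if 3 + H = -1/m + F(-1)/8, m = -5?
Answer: -289/12 ≈ -24.083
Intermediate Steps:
H = -41/20 (H = -3 + (-1/(-5) + 6/8) = -3 + (-1*(-⅕) + 6*(⅛)) = -3 + (⅕ + ¾) = -3 + 19/20 = -41/20 ≈ -2.0500)
(5 - (-10)/6) + 15*H = (5 - (-10)/6) + 15*(-41/20) = (5 - (-10)/6) - 123/4 = (5 - 5*(-⅓)) - 123/4 = (5 + 5/3) - 123/4 = 20/3 - 123/4 = -289/12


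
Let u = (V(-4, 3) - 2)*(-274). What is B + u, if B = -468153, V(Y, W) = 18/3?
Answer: -469249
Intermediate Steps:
V(Y, W) = 6 (V(Y, W) = 18*(⅓) = 6)
u = -1096 (u = (6 - 2)*(-274) = 4*(-274) = -1096)
B + u = -468153 - 1096 = -469249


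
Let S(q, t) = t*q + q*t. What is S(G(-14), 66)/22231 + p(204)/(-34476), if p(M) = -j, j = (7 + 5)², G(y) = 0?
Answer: 12/2873 ≈ 0.0041768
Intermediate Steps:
j = 144 (j = 12² = 144)
S(q, t) = 2*q*t (S(q, t) = q*t + q*t = 2*q*t)
p(M) = -144 (p(M) = -1*144 = -144)
S(G(-14), 66)/22231 + p(204)/(-34476) = (2*0*66)/22231 - 144/(-34476) = 0*(1/22231) - 144*(-1/34476) = 0 + 12/2873 = 12/2873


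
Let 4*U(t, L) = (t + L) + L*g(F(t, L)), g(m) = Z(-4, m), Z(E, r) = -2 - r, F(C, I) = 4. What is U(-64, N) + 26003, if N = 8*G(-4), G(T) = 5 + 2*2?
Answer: 25897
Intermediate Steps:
G(T) = 9 (G(T) = 5 + 4 = 9)
g(m) = -2 - m
N = 72 (N = 8*9 = 72)
U(t, L) = -5*L/4 + t/4 (U(t, L) = ((t + L) + L*(-2 - 1*4))/4 = ((L + t) + L*(-2 - 4))/4 = ((L + t) + L*(-6))/4 = ((L + t) - 6*L)/4 = (t - 5*L)/4 = -5*L/4 + t/4)
U(-64, N) + 26003 = (-5/4*72 + (1/4)*(-64)) + 26003 = (-90 - 16) + 26003 = -106 + 26003 = 25897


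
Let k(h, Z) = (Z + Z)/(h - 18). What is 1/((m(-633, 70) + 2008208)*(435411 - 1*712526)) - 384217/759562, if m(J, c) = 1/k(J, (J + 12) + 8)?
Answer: -262141565637902104357/518229989506838262170 ≈ -0.50584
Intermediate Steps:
k(h, Z) = 2*Z/(-18 + h) (k(h, Z) = (2*Z)/(-18 + h) = 2*Z/(-18 + h))
m(J, c) = (-18 + J)/(2*(20 + J)) (m(J, c) = 1/(2*((J + 12) + 8)/(-18 + J)) = 1/(2*((12 + J) + 8)/(-18 + J)) = 1/(2*(20 + J)/(-18 + J)) = (-18 + J)/(2*(20 + J)))
1/((m(-633, 70) + 2008208)*(435411 - 1*712526)) - 384217/759562 = 1/(((-18 - 633)/(2*(20 - 633)) + 2008208)*(435411 - 1*712526)) - 384217/759562 = 1/(((1/2)*(-651)/(-613) + 2008208)*(435411 - 712526)) - 384217*1/759562 = 1/(((1/2)*(-1/613)*(-651) + 2008208)*(-277115)) - 384217/759562 = -1/277115/(651/1226 + 2008208) - 384217/759562 = -1/277115/(2462063659/1226) - 384217/759562 = (1226/2462063659)*(-1/277115) - 384217/759562 = -1226/682274770863785 - 384217/759562 = -262141565637902104357/518229989506838262170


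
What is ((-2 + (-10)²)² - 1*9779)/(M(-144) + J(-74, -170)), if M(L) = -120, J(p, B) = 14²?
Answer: -175/76 ≈ -2.3026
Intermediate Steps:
J(p, B) = 196
((-2 + (-10)²)² - 1*9779)/(M(-144) + J(-74, -170)) = ((-2 + (-10)²)² - 1*9779)/(-120 + 196) = ((-2 + 100)² - 9779)/76 = (98² - 9779)*(1/76) = (9604 - 9779)*(1/76) = -175*1/76 = -175/76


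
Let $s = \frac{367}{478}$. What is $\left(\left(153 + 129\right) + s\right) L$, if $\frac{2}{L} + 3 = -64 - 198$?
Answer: $- \frac{135163}{63335} \approx -2.1341$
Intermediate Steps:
$L = - \frac{2}{265}$ ($L = \frac{2}{-3 - 262} = \frac{2}{-265} = 2 \left(- \frac{1}{265}\right) = - \frac{2}{265} \approx -0.0075472$)
$s = \frac{367}{478}$ ($s = 367 \cdot \frac{1}{478} = \frac{367}{478} \approx 0.76778$)
$\left(\left(153 + 129\right) + s\right) L = \left(\left(153 + 129\right) + \frac{367}{478}\right) \left(- \frac{2}{265}\right) = \left(282 + \frac{367}{478}\right) \left(- \frac{2}{265}\right) = \frac{135163}{478} \left(- \frac{2}{265}\right) = - \frac{135163}{63335}$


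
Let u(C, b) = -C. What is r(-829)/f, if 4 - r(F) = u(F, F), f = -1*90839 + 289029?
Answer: -165/39638 ≈ -0.0041627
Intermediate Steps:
f = 198190 (f = -90839 + 289029 = 198190)
r(F) = 4 + F (r(F) = 4 - (-1)*F = 4 + F)
r(-829)/f = (4 - 829)/198190 = -825*1/198190 = -165/39638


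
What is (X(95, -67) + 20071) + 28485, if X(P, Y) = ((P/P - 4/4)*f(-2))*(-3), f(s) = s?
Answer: 48556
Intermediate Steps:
X(P, Y) = 0 (X(P, Y) = ((P/P - 4/4)*(-2))*(-3) = ((1 - 4*¼)*(-2))*(-3) = ((1 - 1)*(-2))*(-3) = (0*(-2))*(-3) = 0*(-3) = 0)
(X(95, -67) + 20071) + 28485 = (0 + 20071) + 28485 = 20071 + 28485 = 48556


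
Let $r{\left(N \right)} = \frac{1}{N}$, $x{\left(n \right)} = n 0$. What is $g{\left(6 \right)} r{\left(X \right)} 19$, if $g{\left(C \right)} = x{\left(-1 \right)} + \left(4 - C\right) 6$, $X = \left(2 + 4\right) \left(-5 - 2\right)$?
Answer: $\frac{38}{7} \approx 5.4286$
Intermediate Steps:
$x{\left(n \right)} = 0$
$X = -42$ ($X = 6 \left(-7\right) = -42$)
$g{\left(C \right)} = 24 - 6 C$ ($g{\left(C \right)} = 0 + \left(4 - C\right) 6 = 0 - \left(-24 + 6 C\right) = 24 - 6 C$)
$g{\left(6 \right)} r{\left(X \right)} 19 = \frac{24 - 36}{-42} \cdot 19 = \left(24 - 36\right) \left(- \frac{1}{42}\right) 19 = \left(-12\right) \left(- \frac{1}{42}\right) 19 = \frac{2}{7} \cdot 19 = \frac{38}{7}$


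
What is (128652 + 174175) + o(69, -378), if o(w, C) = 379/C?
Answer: 114468227/378 ≈ 3.0283e+5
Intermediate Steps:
(128652 + 174175) + o(69, -378) = (128652 + 174175) + 379/(-378) = 302827 + 379*(-1/378) = 302827 - 379/378 = 114468227/378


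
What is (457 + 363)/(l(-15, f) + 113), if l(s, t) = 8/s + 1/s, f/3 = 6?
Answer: 2050/281 ≈ 7.2954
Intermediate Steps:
f = 18 (f = 3*6 = 18)
l(s, t) = 9/s (l(s, t) = 8/s + 1/s = 9/s)
(457 + 363)/(l(-15, f) + 113) = (457 + 363)/(9/(-15) + 113) = 820/(9*(-1/15) + 113) = 820/(-⅗ + 113) = 820/(562/5) = 820*(5/562) = 2050/281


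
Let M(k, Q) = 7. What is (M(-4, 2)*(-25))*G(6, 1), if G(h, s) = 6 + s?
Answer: -1225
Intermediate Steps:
(M(-4, 2)*(-25))*G(6, 1) = (7*(-25))*(6 + 1) = -175*7 = -1225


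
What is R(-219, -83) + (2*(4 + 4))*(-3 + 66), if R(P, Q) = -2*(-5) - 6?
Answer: 1012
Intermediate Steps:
R(P, Q) = 4 (R(P, Q) = 10 - 6 = 4)
R(-219, -83) + (2*(4 + 4))*(-3 + 66) = 4 + (2*(4 + 4))*(-3 + 66) = 4 + (2*8)*63 = 4 + 16*63 = 4 + 1008 = 1012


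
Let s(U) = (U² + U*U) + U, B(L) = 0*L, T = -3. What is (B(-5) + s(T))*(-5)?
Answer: -75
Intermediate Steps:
B(L) = 0
s(U) = U + 2*U² (s(U) = (U² + U²) + U = 2*U² + U = U + 2*U²)
(B(-5) + s(T))*(-5) = (0 - 3*(1 + 2*(-3)))*(-5) = (0 - 3*(1 - 6))*(-5) = (0 - 3*(-5))*(-5) = (0 + 15)*(-5) = 15*(-5) = -75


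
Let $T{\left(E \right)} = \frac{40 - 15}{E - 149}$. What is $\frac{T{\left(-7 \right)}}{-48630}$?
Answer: $\frac{5}{1517256} \approx 3.2954 \cdot 10^{-6}$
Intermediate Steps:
$T{\left(E \right)} = \frac{25}{-149 + E}$
$\frac{T{\left(-7 \right)}}{-48630} = \frac{25 \frac{1}{-149 - 7}}{-48630} = \frac{25}{-156} \left(- \frac{1}{48630}\right) = 25 \left(- \frac{1}{156}\right) \left(- \frac{1}{48630}\right) = \left(- \frac{25}{156}\right) \left(- \frac{1}{48630}\right) = \frac{5}{1517256}$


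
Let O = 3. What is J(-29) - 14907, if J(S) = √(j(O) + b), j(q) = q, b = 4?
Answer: -14907 + √7 ≈ -14904.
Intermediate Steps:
J(S) = √7 (J(S) = √(3 + 4) = √7)
J(-29) - 14907 = √7 - 14907 = -14907 + √7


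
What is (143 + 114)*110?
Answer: 28270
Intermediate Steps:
(143 + 114)*110 = 257*110 = 28270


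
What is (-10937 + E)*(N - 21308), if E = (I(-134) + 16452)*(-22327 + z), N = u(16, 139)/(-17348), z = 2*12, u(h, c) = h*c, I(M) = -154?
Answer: 33592736866244312/4337 ≈ 7.7456e+12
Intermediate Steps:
u(h, c) = c*h
z = 24
N = -556/4337 (N = (139*16)/(-17348) = 2224*(-1/17348) = -556/4337 ≈ -0.12820)
E = -363494294 (E = (-154 + 16452)*(-22327 + 24) = 16298*(-22303) = -363494294)
(-10937 + E)*(N - 21308) = (-10937 - 363494294)*(-556/4337 - 21308) = -363505231*(-92413352/4337) = 33592736866244312/4337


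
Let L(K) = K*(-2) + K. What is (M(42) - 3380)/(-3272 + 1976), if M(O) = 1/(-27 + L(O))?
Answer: 233221/89424 ≈ 2.6080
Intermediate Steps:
L(K) = -K (L(K) = -2*K + K = -K)
M(O) = 1/(-27 - O)
(M(42) - 3380)/(-3272 + 1976) = (-1/(27 + 42) - 3380)/(-3272 + 1976) = (-1/69 - 3380)/(-1296) = (-1*1/69 - 3380)*(-1/1296) = (-1/69 - 3380)*(-1/1296) = -233221/69*(-1/1296) = 233221/89424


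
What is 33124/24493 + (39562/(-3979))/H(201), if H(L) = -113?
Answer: 2266062402/1573244873 ≈ 1.4404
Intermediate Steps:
33124/24493 + (39562/(-3979))/H(201) = 33124/24493 + (39562/(-3979))/(-113) = 33124*(1/24493) + (39562*(-1/3979))*(-1/113) = 4732/3499 - 39562/3979*(-1/113) = 4732/3499 + 39562/449627 = 2266062402/1573244873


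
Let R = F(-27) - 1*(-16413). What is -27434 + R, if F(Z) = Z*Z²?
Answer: -30704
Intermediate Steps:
F(Z) = Z³
R = -3270 (R = (-27)³ - 1*(-16413) = -19683 + 16413 = -3270)
-27434 + R = -27434 - 3270 = -30704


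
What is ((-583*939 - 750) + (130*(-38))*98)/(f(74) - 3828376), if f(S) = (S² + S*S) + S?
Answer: 1032307/3817350 ≈ 0.27042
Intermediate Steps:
f(S) = S + 2*S² (f(S) = (S² + S²) + S = 2*S² + S = S + 2*S²)
((-583*939 - 750) + (130*(-38))*98)/(f(74) - 3828376) = ((-583*939 - 750) + (130*(-38))*98)/(74*(1 + 2*74) - 3828376) = ((-547437 - 750) - 4940*98)/(74*(1 + 148) - 3828376) = (-548187 - 484120)/(74*149 - 3828376) = -1032307/(11026 - 3828376) = -1032307/(-3817350) = -1032307*(-1/3817350) = 1032307/3817350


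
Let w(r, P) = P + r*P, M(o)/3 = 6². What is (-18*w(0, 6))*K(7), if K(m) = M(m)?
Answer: -11664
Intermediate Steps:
M(o) = 108 (M(o) = 3*6² = 3*36 = 108)
w(r, P) = P + P*r
K(m) = 108
(-18*w(0, 6))*K(7) = -108*(1 + 0)*108 = -108*108 = -11664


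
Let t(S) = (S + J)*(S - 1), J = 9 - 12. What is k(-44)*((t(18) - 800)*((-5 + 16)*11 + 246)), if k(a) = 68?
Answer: -13601020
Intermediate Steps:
J = -3
t(S) = (-1 + S)*(-3 + S) (t(S) = (S - 3)*(S - 1) = (-3 + S)*(-1 + S) = (-1 + S)*(-3 + S))
k(-44)*((t(18) - 800)*((-5 + 16)*11 + 246)) = 68*(((3 + 18² - 4*18) - 800)*((-5 + 16)*11 + 246)) = 68*(((3 + 324 - 72) - 800)*(11*11 + 246)) = 68*((255 - 800)*(121 + 246)) = 68*(-545*367) = 68*(-200015) = -13601020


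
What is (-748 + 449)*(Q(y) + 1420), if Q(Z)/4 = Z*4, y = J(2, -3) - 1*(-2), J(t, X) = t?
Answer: -443716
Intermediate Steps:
y = 4 (y = 2 - 1*(-2) = 2 + 2 = 4)
Q(Z) = 16*Z (Q(Z) = 4*(Z*4) = 4*(4*Z) = 16*Z)
(-748 + 449)*(Q(y) + 1420) = (-748 + 449)*(16*4 + 1420) = -299*(64 + 1420) = -299*1484 = -443716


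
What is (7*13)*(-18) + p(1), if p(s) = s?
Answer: -1637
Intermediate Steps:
(7*13)*(-18) + p(1) = (7*13)*(-18) + 1 = 91*(-18) + 1 = -1638 + 1 = -1637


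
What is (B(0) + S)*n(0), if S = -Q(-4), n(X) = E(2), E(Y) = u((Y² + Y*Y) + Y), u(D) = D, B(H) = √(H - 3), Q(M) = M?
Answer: 40 + 10*I*√3 ≈ 40.0 + 17.32*I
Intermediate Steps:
B(H) = √(-3 + H)
E(Y) = Y + 2*Y² (E(Y) = (Y² + Y*Y) + Y = (Y² + Y²) + Y = 2*Y² + Y = Y + 2*Y²)
n(X) = 10 (n(X) = 2*(1 + 2*2) = 2*(1 + 4) = 2*5 = 10)
S = 4 (S = -1*(-4) = 4)
(B(0) + S)*n(0) = (√(-3 + 0) + 4)*10 = (√(-3) + 4)*10 = (I*√3 + 4)*10 = (4 + I*√3)*10 = 40 + 10*I*√3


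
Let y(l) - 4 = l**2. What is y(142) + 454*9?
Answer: 24254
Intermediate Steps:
y(l) = 4 + l**2
y(142) + 454*9 = (4 + 142**2) + 454*9 = (4 + 20164) + 4086 = 20168 + 4086 = 24254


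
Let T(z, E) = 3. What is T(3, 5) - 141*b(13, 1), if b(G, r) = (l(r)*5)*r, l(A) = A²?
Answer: -702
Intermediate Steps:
b(G, r) = 5*r³ (b(G, r) = (r²*5)*r = (5*r²)*r = 5*r³)
T(3, 5) - 141*b(13, 1) = 3 - 705*1³ = 3 - 705 = -702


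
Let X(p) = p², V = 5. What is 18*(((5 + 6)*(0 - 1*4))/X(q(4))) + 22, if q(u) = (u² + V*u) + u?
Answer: 4301/200 ≈ 21.505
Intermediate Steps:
q(u) = u² + 6*u (q(u) = (u² + 5*u) + u = u² + 6*u)
18*(((5 + 6)*(0 - 1*4))/X(q(4))) + 22 = 18*(((5 + 6)*(0 - 1*4))/((4*(6 + 4))²)) + 22 = 18*((11*(0 - 4))/((4*10)²)) + 22 = 18*((11*(-4))/(40²)) + 22 = 18*(-44/1600) + 22 = 18*(-44*1/1600) + 22 = 18*(-11/400) + 22 = -99/200 + 22 = 4301/200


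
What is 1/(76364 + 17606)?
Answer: 1/93970 ≈ 1.0642e-5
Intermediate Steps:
1/(76364 + 17606) = 1/93970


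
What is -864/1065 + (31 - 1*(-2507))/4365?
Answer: -7914/34435 ≈ -0.22982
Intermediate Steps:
-864/1065 + (31 - 1*(-2507))/4365 = -864*1/1065 + (31 + 2507)*(1/4365) = -288/355 + 2538*(1/4365) = -288/355 + 282/485 = -7914/34435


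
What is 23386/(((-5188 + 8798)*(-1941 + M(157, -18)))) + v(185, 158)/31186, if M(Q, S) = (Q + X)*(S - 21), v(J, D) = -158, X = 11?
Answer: -1393388284/239038584945 ≈ -0.0058291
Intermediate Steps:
M(Q, S) = (-21 + S)*(11 + Q) (M(Q, S) = (Q + 11)*(S - 21) = (11 + Q)*(-21 + S) = (-21 + S)*(11 + Q))
23386/(((-5188 + 8798)*(-1941 + M(157, -18)))) + v(185, 158)/31186 = 23386/(((-5188 + 8798)*(-1941 + (-231 - 21*157 + 11*(-18) + 157*(-18))))) - 158/31186 = 23386/((3610*(-1941 + (-231 - 3297 - 198 - 2826)))) - 158*1/31186 = 23386/((3610*(-1941 - 6552))) - 79/15593 = 23386/((3610*(-8493))) - 79/15593 = 23386/(-30659730) - 79/15593 = 23386*(-1/30659730) - 79/15593 = -11693/15329865 - 79/15593 = -1393388284/239038584945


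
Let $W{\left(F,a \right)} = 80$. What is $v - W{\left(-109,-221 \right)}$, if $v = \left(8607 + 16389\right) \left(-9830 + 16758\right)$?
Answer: $173172208$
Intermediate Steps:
$v = 173172288$ ($v = 24996 \cdot 6928 = 173172288$)
$v - W{\left(-109,-221 \right)} = 173172288 - 80 = 173172208$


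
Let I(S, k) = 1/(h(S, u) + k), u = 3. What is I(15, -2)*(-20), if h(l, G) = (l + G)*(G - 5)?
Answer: 10/19 ≈ 0.52632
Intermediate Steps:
h(l, G) = (-5 + G)*(G + l) (h(l, G) = (G + l)*(-5 + G) = (-5 + G)*(G + l))
I(S, k) = 1/(-6 + k - 2*S) (I(S, k) = 1/((3**2 - 5*3 - 5*S + 3*S) + k) = 1/((9 - 15 - 5*S + 3*S) + k) = 1/((-6 - 2*S) + k) = 1/(-6 + k - 2*S))
I(15, -2)*(-20) = -20/(-6 - 2 - 2*15) = -20/(-6 - 2 - 30) = -20/(-38) = -1/38*(-20) = 10/19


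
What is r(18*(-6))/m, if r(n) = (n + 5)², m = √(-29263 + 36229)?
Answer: 10609*√86/774 ≈ 127.11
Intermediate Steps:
m = 9*√86 (m = √6966 = 9*√86 ≈ 83.463)
r(n) = (5 + n)²
r(18*(-6))/m = (5 + 18*(-6))²/((9*√86)) = (5 - 108)²*(√86/774) = (-103)²*(√86/774) = 10609*(√86/774) = 10609*√86/774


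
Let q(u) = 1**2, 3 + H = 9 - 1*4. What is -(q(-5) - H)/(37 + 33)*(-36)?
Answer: -18/35 ≈ -0.51429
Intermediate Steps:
H = 2 (H = -3 + (9 - 1*4) = -3 + (9 - 4) = -3 + 5 = 2)
q(u) = 1
-(q(-5) - H)/(37 + 33)*(-36) = -(1 - 1*2)/(37 + 33)*(-36) = -(1 - 2)/70*(-36) = -(1/70)*(-1)*(-36) = -(-1)*(-36)/70 = -1*18/35 = -18/35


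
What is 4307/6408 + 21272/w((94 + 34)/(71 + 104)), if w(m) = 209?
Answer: 137211139/1339272 ≈ 102.45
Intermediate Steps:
4307/6408 + 21272/w((94 + 34)/(71 + 104)) = 4307/6408 + 21272/209 = 137211139/1339272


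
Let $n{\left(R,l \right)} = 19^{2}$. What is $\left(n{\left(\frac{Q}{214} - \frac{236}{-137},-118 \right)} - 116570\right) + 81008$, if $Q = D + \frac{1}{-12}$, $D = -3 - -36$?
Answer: $-35201$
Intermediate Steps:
$D = 33$ ($D = -3 + 36 = 33$)
$Q = \frac{395}{12}$ ($Q = 33 + \frac{1}{-12} = 33 - \frac{1}{12} = \frac{395}{12} \approx 32.917$)
$n{\left(R,l \right)} = 361$
$\left(n{\left(\frac{Q}{214} - \frac{236}{-137},-118 \right)} - 116570\right) + 81008 = \left(361 - 116570\right) + 81008 = -116209 + 81008 = -35201$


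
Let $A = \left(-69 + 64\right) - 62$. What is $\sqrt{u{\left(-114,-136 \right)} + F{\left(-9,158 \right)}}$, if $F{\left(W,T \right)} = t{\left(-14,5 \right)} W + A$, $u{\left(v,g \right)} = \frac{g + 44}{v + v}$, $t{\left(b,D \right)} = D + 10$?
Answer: $\frac{i \sqrt{654987}}{57} \approx 14.198 i$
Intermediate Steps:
$t{\left(b,D \right)} = 10 + D$
$A = -67$ ($A = -5 - 62 = -67$)
$u{\left(v,g \right)} = \frac{44 + g}{2 v}$
$F{\left(W,T \right)} = -67 + 15 W$ ($F{\left(W,T \right)} = \left(10 + 5\right) W - 67 = 15 W - 67 = -67 + 15 W$)
$\sqrt{u{\left(-114,-136 \right)} + F{\left(-9,158 \right)}} = \sqrt{\frac{44 - 136}{2 \left(-114\right)} + \left(-67 + 15 \left(-9\right)\right)} = \sqrt{\frac{1}{2} \left(- \frac{1}{114}\right) \left(-92\right) - 202} = \sqrt{\frac{23}{57} - 202} = \sqrt{- \frac{11491}{57}} = \frac{i \sqrt{654987}}{57}$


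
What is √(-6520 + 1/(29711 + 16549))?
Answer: I*√387575530715/7710 ≈ 80.746*I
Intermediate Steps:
√(-6520 + 1/(29711 + 16549)) = √(-6520 + 1/46260) = √(-301615199/46260) = I*√387575530715/7710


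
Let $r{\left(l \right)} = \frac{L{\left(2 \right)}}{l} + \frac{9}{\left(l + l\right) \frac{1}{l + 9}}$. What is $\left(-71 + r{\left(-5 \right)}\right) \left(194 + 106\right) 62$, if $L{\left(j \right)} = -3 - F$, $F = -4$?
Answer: $-1391280$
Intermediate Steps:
$L{\left(j \right)} = 1$ ($L{\left(j \right)} = -3 - -4 = -3 + 4 = 1$)
$r{\left(l \right)} = \frac{1}{l} + \frac{9 \left(9 + l\right)}{2 l}$ ($r{\left(l \right)} = 1 \frac{1}{l} + \frac{9}{\left(l + l\right) \frac{1}{l + 9}} = \frac{1}{l} + \frac{9}{2 l \frac{1}{9 + l}} = \frac{1}{l} + 9 \frac{9 + l}{2 l} = \frac{1}{l} + \frac{9 \left(9 + l\right)}{2 l}$)
$\left(-71 + r{\left(-5 \right)}\right) \left(194 + 106\right) 62 = \left(-71 + \frac{83 + 9 \left(-5\right)}{2 \left(-5\right)}\right) \left(194 + 106\right) 62 = \left(-71 + \frac{1}{2} \left(- \frac{1}{5}\right) \left(83 - 45\right)\right) 300 \cdot 62 = \left(-71 + \frac{1}{2} \left(- \frac{1}{5}\right) 38\right) 300 \cdot 62 = \left(-71 - \frac{19}{5}\right) 300 \cdot 62 = \left(- \frac{374}{5}\right) 300 \cdot 62 = \left(-22440\right) 62 = -1391280$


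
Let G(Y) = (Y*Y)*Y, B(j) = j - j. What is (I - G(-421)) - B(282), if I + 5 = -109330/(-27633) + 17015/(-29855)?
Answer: 12311795304617539/164996643 ≈ 7.4618e+7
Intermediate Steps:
B(j) = 0
G(Y) = Y³ (G(Y) = Y²*Y = Y³)
I = -266208884/164996643 (I = -5 + (-109330/(-27633) + 17015/(-29855)) = -5 + (-109330*(-1/27633) + 17015*(-1/29855)) = -5 + (109330/27633 - 3403/5971) = -5 + 558774331/164996643 = -266208884/164996643 ≈ -1.6134)
(I - G(-421)) - B(282) = (-266208884/164996643 - 1*(-421)³) - 1*0 = (-266208884/164996643 - 1*(-74618461)) + 0 = (-266208884/164996643 + 74618461) + 0 = 12311795304617539/164996643 + 0 = 12311795304617539/164996643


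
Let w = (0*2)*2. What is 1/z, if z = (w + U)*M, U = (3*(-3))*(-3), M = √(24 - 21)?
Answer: √3/81 ≈ 0.021383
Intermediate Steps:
w = 0 (w = 0*2 = 0)
M = √3 ≈ 1.7320
U = 27 (U = -9*(-3) = 27)
z = 27*√3 (z = (0 + 27)*√3 = 27*√3 ≈ 46.765)
1/z = 1/(27*√3) = √3/81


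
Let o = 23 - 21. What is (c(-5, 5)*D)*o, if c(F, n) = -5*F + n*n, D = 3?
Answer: 300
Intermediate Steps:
o = 2
c(F, n) = n² - 5*F (c(F, n) = -5*F + n² = n² - 5*F)
(c(-5, 5)*D)*o = ((5² - 5*(-5))*3)*2 = ((25 + 25)*3)*2 = (50*3)*2 = 150*2 = 300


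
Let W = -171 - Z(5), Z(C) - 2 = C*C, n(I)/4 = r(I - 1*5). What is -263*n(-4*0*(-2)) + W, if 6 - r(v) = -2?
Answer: -8614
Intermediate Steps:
r(v) = 8 (r(v) = 6 - 1*(-2) = 6 + 2 = 8)
n(I) = 32 (n(I) = 4*8 = 32)
Z(C) = 2 + C² (Z(C) = 2 + C*C = 2 + C²)
W = -198 (W = -171 - (2 + 5²) = -171 - (2 + 25) = -171 - 1*27 = -171 - 27 = -198)
-263*n(-4*0*(-2)) + W = -263*32 - 198 = -8416 - 198 = -8614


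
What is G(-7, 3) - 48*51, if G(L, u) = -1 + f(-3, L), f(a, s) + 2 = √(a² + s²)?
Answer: -2451 + √58 ≈ -2443.4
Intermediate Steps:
f(a, s) = -2 + √(a² + s²)
G(L, u) = -3 + √(9 + L²) (G(L, u) = -1 + (-2 + √((-3)² + L²)) = -1 + (-2 + √(9 + L²)) = -3 + √(9 + L²))
G(-7, 3) - 48*51 = (-3 + √(9 + (-7)²)) - 48*51 = (-3 + √(9 + 49)) - 2448 = (-3 + √58) - 2448 = -2451 + √58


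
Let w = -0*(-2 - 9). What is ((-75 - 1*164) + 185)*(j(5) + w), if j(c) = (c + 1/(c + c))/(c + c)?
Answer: -1377/50 ≈ -27.540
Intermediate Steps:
w = 0 (w = -0*(-11) = -1*0 = 0)
j(c) = (c + 1/(2*c))/(2*c) (j(c) = (c + 1/(2*c))/((2*c)) = (c + 1/(2*c))*(1/(2*c)) = (c + 1/(2*c))/(2*c))
((-75 - 1*164) + 185)*(j(5) + w) = ((-75 - 1*164) + 185)*((1/2 + (1/4)/5**2) + 0) = ((-75 - 164) + 185)*((1/2 + (1/4)*(1/25)) + 0) = (-239 + 185)*((1/2 + 1/100) + 0) = -54*(51/100 + 0) = -54*51/100 = -1377/50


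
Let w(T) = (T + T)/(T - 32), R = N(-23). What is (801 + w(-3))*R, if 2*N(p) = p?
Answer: -644943/70 ≈ -9213.5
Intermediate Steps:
N(p) = p/2
R = -23/2 (R = (1/2)*(-23) = -23/2 ≈ -11.500)
w(T) = 2*T/(-32 + T) (w(T) = (2*T)/(-32 + T) = 2*T/(-32 + T))
(801 + w(-3))*R = (801 + 2*(-3)/(-32 - 3))*(-23/2) = (801 + 2*(-3)/(-35))*(-23/2) = (801 + 2*(-3)*(-1/35))*(-23/2) = (801 + 6/35)*(-23/2) = (28041/35)*(-23/2) = -644943/70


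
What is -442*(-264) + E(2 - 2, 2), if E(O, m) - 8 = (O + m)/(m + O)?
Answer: 116697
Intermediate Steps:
E(O, m) = 9 (E(O, m) = 8 + (O + m)/(m + O) = 8 + (O + m)/(O + m) = 8 + 1 = 9)
-442*(-264) + E(2 - 2, 2) = -442*(-264) + 9 = 116688 + 9 = 116697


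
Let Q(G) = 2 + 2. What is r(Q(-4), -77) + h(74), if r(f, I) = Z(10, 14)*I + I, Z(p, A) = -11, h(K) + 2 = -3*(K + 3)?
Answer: 537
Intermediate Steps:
Q(G) = 4
h(K) = -11 - 3*K (h(K) = -2 - 3*(K + 3) = -2 - 3*(3 + K) = -2 + (-9 - 3*K) = -11 - 3*K)
r(f, I) = -10*I (r(f, I) = -11*I + I = -10*I)
r(Q(-4), -77) + h(74) = -10*(-77) + (-11 - 3*74) = 770 + (-11 - 222) = 770 - 233 = 537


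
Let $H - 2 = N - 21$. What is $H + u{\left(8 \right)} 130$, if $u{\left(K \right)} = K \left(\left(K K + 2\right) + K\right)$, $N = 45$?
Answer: $76986$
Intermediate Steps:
$H = 26$ ($H = 2 + \left(45 - 21\right) = 2 + 24 = 26$)
$u{\left(K \right)} = K \left(2 + K + K^{2}\right)$ ($u{\left(K \right)} = K \left(\left(K^{2} + 2\right) + K\right) = K \left(\left(2 + K^{2}\right) + K\right) = K \left(2 + K + K^{2}\right)$)
$H + u{\left(8 \right)} 130 = 26 + 8 \left(2 + 8 + 8^{2}\right) 130 = 26 + 8 \left(2 + 8 + 64\right) 130 = 26 + 8 \cdot 74 \cdot 130 = 26 + 592 \cdot 130 = 26 + 76960 = 76986$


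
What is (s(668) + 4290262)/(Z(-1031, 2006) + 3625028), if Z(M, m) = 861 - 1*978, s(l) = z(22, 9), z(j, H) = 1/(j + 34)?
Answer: 240254673/202995016 ≈ 1.1835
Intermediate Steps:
z(j, H) = 1/(34 + j)
s(l) = 1/56 (s(l) = 1/(34 + 22) = 1/56)
Z(M, m) = -117 (Z(M, m) = 861 - 978 = -117)
(s(668) + 4290262)/(Z(-1031, 2006) + 3625028) = (1/56 + 4290262)/(-117 + 3625028) = (240254673/56)/3624911 = (240254673/56)*(1/3624911) = 240254673/202995016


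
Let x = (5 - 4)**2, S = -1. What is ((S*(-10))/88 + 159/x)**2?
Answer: 49014001/1936 ≈ 25317.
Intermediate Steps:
x = 1 (x = 1**2 = 1)
((S*(-10))/88 + 159/x)**2 = (-1*(-10)/88 + 159/1)**2 = (10*(1/88) + 159*1)**2 = (5/44 + 159)**2 = (7001/44)**2 = 49014001/1936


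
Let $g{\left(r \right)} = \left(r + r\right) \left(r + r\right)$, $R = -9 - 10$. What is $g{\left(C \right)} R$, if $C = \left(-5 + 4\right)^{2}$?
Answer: $-76$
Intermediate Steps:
$C = 1$ ($C = \left(-1\right)^{2} = 1$)
$R = -19$
$g{\left(r \right)} = 4 r^{2}$ ($g{\left(r \right)} = 2 r 2 r = 4 r^{2}$)
$g{\left(C \right)} R = 4 \cdot 1^{2} \left(-19\right) = 4 \cdot 1 \left(-19\right) = 4 \left(-19\right) = -76$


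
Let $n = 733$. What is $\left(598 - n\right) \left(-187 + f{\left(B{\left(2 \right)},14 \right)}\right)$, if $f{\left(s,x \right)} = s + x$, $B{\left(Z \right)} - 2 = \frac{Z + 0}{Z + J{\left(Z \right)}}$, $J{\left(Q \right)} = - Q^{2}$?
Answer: $23220$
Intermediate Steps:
$B{\left(Z \right)} = 2 + \frac{Z}{Z - Z^{2}}$ ($B{\left(Z \right)} = 2 + \frac{Z + 0}{Z - Z^{2}} = 2 + \frac{Z}{Z - Z^{2}}$)
$\left(598 - n\right) \left(-187 + f{\left(B{\left(2 \right)},14 \right)}\right) = \left(598 - 733\right) \left(-187 + \left(\frac{-3 + 2 \cdot 2}{-1 + 2} + 14\right)\right) = \left(598 - 733\right) \left(-187 + \left(\frac{-3 + 4}{1} + 14\right)\right) = - 135 \left(-187 + \left(1 \cdot 1 + 14\right)\right) = - 135 \left(-187 + \left(1 + 14\right)\right) = - 135 \left(-187 + 15\right) = \left(-135\right) \left(-172\right) = 23220$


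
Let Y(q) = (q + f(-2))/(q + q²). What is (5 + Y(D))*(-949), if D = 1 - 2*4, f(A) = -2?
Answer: -63583/14 ≈ -4541.6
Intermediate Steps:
D = -7 (D = 1 - 8 = -7)
Y(q) = (-2 + q)/(q + q²) (Y(q) = (q - 2)/(q + q²) = (-2 + q)/(q + q²))
(5 + Y(D))*(-949) = (5 + (-2 - 7)/((-7)*(1 - 7)))*(-949) = (5 - ⅐*(-9)/(-6))*(-949) = (5 - ⅐*(-⅙)*(-9))*(-949) = (5 - 3/14)*(-949) = (67/14)*(-949) = -63583/14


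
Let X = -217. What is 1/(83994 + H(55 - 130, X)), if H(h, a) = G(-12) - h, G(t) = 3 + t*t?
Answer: 1/84216 ≈ 1.1874e-5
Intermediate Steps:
G(t) = 3 + t²
H(h, a) = 147 - h (H(h, a) = (3 + (-12)²) - h = (3 + 144) - h = 147 - h)
1/(83994 + H(55 - 130, X)) = 1/(83994 + (147 - (55 - 130))) = 1/(83994 + (147 - 1*(-75))) = 1/(83994 + (147 + 75)) = 1/(83994 + 222) = 1/84216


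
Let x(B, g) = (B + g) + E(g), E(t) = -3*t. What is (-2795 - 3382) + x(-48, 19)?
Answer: -6263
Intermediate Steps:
x(B, g) = B - 2*g (x(B, g) = (B + g) - 3*g = B - 2*g)
(-2795 - 3382) + x(-48, 19) = (-2795 - 3382) + (-48 - 2*19) = -6177 + (-48 - 38) = -6177 - 86 = -6263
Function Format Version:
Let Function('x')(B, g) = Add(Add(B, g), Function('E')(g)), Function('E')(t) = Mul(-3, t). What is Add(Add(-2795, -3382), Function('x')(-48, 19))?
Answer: -6263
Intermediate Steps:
Function('x')(B, g) = Add(B, Mul(-2, g)) (Function('x')(B, g) = Add(Add(B, g), Mul(-3, g)) = Add(B, Mul(-2, g)))
Add(Add(-2795, -3382), Function('x')(-48, 19)) = Add(Add(-2795, -3382), Add(-48, Mul(-2, 19))) = Add(-6177, Add(-48, -38)) = Add(-6177, -86) = -6263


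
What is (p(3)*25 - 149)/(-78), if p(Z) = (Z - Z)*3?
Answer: 149/78 ≈ 1.9103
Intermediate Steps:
p(Z) = 0 (p(Z) = 0*3 = 0)
(p(3)*25 - 149)/(-78) = (0*25 - 149)/(-78) = (0 - 149)*(-1/78) = -149*(-1/78) = 149/78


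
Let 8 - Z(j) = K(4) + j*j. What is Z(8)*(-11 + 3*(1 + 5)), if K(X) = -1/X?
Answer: -1561/4 ≈ -390.25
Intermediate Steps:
Z(j) = 33/4 - j**2 (Z(j) = 8 - (-1/4 + j*j) = 8 - (-1*1/4 + j**2) = 8 - (-1/4 + j**2) = 8 + (1/4 - j**2) = 33/4 - j**2)
Z(8)*(-11 + 3*(1 + 5)) = (33/4 - 1*8**2)*(-11 + 3*(1 + 5)) = (33/4 - 1*64)*(-11 + 3*6) = (33/4 - 64)*(-11 + 18) = -223/4*7 = -1561/4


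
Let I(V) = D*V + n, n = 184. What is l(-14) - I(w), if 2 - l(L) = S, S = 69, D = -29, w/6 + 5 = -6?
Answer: -2165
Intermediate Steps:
w = -66 (w = -30 + 6*(-6) = -30 - 36 = -66)
I(V) = 184 - 29*V (I(V) = -29*V + 184 = 184 - 29*V)
l(L) = -67 (l(L) = 2 - 1*69 = 2 - 69 = -67)
l(-14) - I(w) = -67 - (184 - 29*(-66)) = -67 - (184 + 1914) = -67 - 1*2098 = -67 - 2098 = -2165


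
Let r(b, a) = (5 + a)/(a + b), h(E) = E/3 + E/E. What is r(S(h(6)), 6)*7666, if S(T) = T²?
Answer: 84326/15 ≈ 5621.7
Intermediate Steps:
h(E) = 1 + E/3 (h(E) = E*(⅓) + 1 = E/3 + 1 = 1 + E/3)
r(b, a) = (5 + a)/(a + b)
r(S(h(6)), 6)*7666 = ((5 + 6)/(6 + (1 + (⅓)*6)²))*7666 = (11/(6 + (1 + 2)²))*7666 = (11/(6 + 3²))*7666 = (11/(6 + 9))*7666 = (11/15)*7666 = 84326/15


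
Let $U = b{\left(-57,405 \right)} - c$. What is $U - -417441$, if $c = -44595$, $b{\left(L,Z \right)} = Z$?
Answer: $462441$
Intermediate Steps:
$U = 45000$ ($U = 405 - -44595 = 405 + 44595 = 45000$)
$U - -417441 = 45000 - -417441 = 45000 + 417441 = 462441$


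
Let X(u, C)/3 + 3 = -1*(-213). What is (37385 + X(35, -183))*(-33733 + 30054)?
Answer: -139857185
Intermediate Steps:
X(u, C) = 630 (X(u, C) = -9 + 3*(-1*(-213)) = -9 + 3*213 = -9 + 639 = 630)
(37385 + X(35, -183))*(-33733 + 30054) = (37385 + 630)*(-33733 + 30054) = 38015*(-3679) = -139857185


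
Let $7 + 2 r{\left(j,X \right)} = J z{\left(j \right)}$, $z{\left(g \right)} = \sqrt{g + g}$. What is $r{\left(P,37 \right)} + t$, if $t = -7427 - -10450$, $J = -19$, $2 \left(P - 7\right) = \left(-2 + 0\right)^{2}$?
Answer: $\frac{6039}{2} - \frac{57 \sqrt{2}}{2} \approx 2979.2$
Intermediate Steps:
$P = 9$ ($P = 7 + \frac{\left(-2 + 0\right)^{2}}{2} = 7 + \frac{\left(-2\right)^{2}}{2} = 7 + \frac{1}{2} \cdot 4 = 7 + 2 = 9$)
$z{\left(g \right)} = \sqrt{2} \sqrt{g}$ ($z{\left(g \right)} = \sqrt{2 g} = \sqrt{2} \sqrt{g}$)
$r{\left(j,X \right)} = - \frac{7}{2} - \frac{19 \sqrt{2} \sqrt{j}}{2}$ ($r{\left(j,X \right)} = - \frac{7}{2} + \frac{\left(-19\right) \sqrt{2} \sqrt{j}}{2} = - \frac{7}{2} - \frac{19 \sqrt{2} \sqrt{j}}{2}$)
$t = 3023$ ($t = -7427 + 10450 = 3023$)
$r{\left(P,37 \right)} + t = \left(- \frac{7}{2} - \frac{19 \sqrt{2} \sqrt{9}}{2}\right) + 3023 = \left(- \frac{7}{2} - \frac{19}{2} \sqrt{2} \cdot 3\right) + 3023 = \left(- \frac{7}{2} - \frac{57 \sqrt{2}}{2}\right) + 3023 = \frac{6039}{2} - \frac{57 \sqrt{2}}{2}$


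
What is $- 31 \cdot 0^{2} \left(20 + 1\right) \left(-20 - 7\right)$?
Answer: $0$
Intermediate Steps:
$- 31 \cdot 0^{2} \left(20 + 1\right) \left(-20 - 7\right) = \left(-31\right) 0 \cdot 21 \left(-27\right) = 0 \left(-567\right) = 0$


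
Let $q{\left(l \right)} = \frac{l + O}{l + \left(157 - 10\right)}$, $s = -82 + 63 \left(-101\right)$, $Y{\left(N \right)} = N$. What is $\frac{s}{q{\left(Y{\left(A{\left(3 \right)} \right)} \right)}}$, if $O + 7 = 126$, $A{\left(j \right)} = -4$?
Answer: $- \frac{184327}{23} \approx -8014.2$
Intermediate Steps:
$O = 119$ ($O = -7 + 126 = 119$)
$s = -6445$ ($s = -82 - 6363 = -6445$)
$q{\left(l \right)} = \frac{119 + l}{147 + l}$ ($q{\left(l \right)} = \frac{l + 119}{l + \left(157 - 10\right)} = \frac{119 + l}{l + \left(157 - 10\right)} = \frac{119 + l}{l + 147} = \frac{119 + l}{147 + l}$)
$\frac{s}{q{\left(Y{\left(A{\left(3 \right)} \right)} \right)}} = - \frac{6445}{\frac{1}{147 - 4} \left(119 - 4\right)} = - \frac{6445}{\frac{1}{143} \cdot 115} = - \frac{6445}{\frac{115}{143}} = \left(-6445\right) \frac{143}{115} = - \frac{184327}{23}$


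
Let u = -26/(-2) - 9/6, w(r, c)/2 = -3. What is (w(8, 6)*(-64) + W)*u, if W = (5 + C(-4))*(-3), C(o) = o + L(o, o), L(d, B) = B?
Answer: 9039/2 ≈ 4519.5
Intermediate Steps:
w(r, c) = -6 (w(r, c) = 2*(-3) = -6)
C(o) = 2*o (C(o) = o + o = 2*o)
W = 9 (W = (5 + 2*(-4))*(-3) = (5 - 8)*(-3) = -3*(-3) = 9)
u = 23/2 (u = -26*(-1/2) - 9*1/6 = 13 - 3/2 = 23/2 ≈ 11.500)
(w(8, 6)*(-64) + W)*u = (-6*(-64) + 9)*(23/2) = (384 + 9)*(23/2) = 393*(23/2) = 9039/2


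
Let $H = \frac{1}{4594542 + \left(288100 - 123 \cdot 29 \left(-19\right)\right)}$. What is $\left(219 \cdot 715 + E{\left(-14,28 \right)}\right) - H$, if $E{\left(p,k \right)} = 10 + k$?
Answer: $\frac{775348848544}{4950415} \approx 1.5662 \cdot 10^{5}$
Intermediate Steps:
$H = \frac{1}{4950415}$ ($H = \frac{1}{4594542 + \left(288100 - 3567 \left(-19\right)\right)} = \frac{1}{4594542 + \left(288100 - -67773\right)} = \frac{1}{4594542 + \left(288100 + 67773\right)} = \frac{1}{4594542 + 355873} = \frac{1}{4950415} \approx 2.02 \cdot 10^{-7}$)
$\left(219 \cdot 715 + E{\left(-14,28 \right)}\right) - H = \left(219 \cdot 715 + \left(10 + 28\right)\right) - \frac{1}{4950415} = \left(156585 + 38\right) - \frac{1}{4950415} = 156623 - \frac{1}{4950415} = \frac{775348848544}{4950415}$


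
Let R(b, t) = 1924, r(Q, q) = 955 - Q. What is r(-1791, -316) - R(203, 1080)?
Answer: 822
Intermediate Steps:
r(-1791, -316) - R(203, 1080) = (955 - 1*(-1791)) - 1*1924 = (955 + 1791) - 1924 = 2746 - 1924 = 822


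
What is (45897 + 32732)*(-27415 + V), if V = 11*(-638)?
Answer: -2707432357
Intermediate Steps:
V = -7018
(45897 + 32732)*(-27415 + V) = (45897 + 32732)*(-27415 - 7018) = 78629*(-34433) = -2707432357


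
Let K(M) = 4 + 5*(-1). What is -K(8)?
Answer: 1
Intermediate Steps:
K(M) = -1 (K(M) = 4 - 5 = -1)
-K(8) = -1*(-1) = 1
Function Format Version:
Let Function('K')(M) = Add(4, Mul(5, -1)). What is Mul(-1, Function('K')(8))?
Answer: 1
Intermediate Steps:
Function('K')(M) = -1 (Function('K')(M) = Add(4, -5) = -1)
Mul(-1, Function('K')(8)) = Mul(-1, -1) = 1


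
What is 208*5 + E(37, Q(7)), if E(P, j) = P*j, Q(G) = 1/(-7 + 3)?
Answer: 4123/4 ≈ 1030.8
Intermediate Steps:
Q(G) = -¼ (Q(G) = 1/(-4) = -¼)
208*5 + E(37, Q(7)) = 208*5 + 37*(-¼) = 1040 - 37/4 = 4123/4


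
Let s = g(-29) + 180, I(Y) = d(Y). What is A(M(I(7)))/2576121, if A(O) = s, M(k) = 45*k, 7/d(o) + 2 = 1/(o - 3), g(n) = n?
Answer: 151/2576121 ≈ 5.8615e-5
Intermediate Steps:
d(o) = 7/(-2 + 1/(-3 + o)) (d(o) = 7/(-2 + 1/(o - 3)) = 7/(-2 + 1/(-3 + o)))
I(Y) = 7*(3 - Y)/(-7 + 2*Y)
s = 151 (s = -29 + 180 = 151)
A(O) = 151
A(M(I(7)))/2576121 = 151/2576121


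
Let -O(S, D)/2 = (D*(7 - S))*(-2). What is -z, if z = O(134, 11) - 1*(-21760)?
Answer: -16172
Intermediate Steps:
O(S, D) = 4*D*(7 - S) (O(S, D) = -2*D*(7 - S)*(-2) = -(-4)*D*(7 - S) = 4*D*(7 - S))
z = 16172 (z = 4*11*(7 - 1*134) - 1*(-21760) = 4*11*(7 - 134) + 21760 = 4*11*(-127) + 21760 = -5588 + 21760 = 16172)
-z = -1*16172 = -16172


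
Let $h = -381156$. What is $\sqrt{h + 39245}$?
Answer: $i \sqrt{341911} \approx 584.73 i$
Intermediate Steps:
$\sqrt{h + 39245} = \sqrt{-381156 + 39245} = \sqrt{-341911} = i \sqrt{341911}$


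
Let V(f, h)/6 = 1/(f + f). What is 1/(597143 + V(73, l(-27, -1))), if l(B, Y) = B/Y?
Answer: 73/43591442 ≈ 1.6746e-6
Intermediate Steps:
V(f, h) = 3/f (V(f, h) = 6/(f + f) = 6/((2*f)) = 6*(1/(2*f)) = 3/f)
1/(597143 + V(73, l(-27, -1))) = 1/(597143 + 3/73) = 1/(43591442/73) = 73/43591442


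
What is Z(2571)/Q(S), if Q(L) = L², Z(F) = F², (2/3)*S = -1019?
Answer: 2937796/1038361 ≈ 2.8293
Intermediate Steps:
S = -3057/2 (S = (3/2)*(-1019) = -3057/2 ≈ -1528.5)
Z(2571)/Q(S) = 2571²/((-3057/2)²) = 6610041/(9345249/4) = 6610041*(4/9345249) = 2937796/1038361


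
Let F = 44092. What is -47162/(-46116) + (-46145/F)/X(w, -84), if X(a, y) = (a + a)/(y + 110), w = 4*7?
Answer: 1091456309/2033346672 ≈ 0.53678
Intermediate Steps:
w = 28
X(a, y) = 2*a/(110 + y) (X(a, y) = (2*a)/(110 + y) = 2*a/(110 + y))
-47162/(-46116) + (-46145/F)/X(w, -84) = -47162/(-46116) + (-46145/44092)/((2*28/(110 - 84))) = -47162*(-1/46116) + (-46145*1/44092)/((2*28/26)) = 23581/23058 - 46145/(44092*(2*28*(1/26))) = 23581/23058 - 46145/(44092*28/13) = 23581/23058 - 46145/44092*13/28 = 23581/23058 - 599885/1234576 = 1091456309/2033346672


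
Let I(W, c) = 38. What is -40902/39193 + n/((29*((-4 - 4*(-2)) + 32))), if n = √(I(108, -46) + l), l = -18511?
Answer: -40902/39193 + 7*I*√377/1044 ≈ -1.0436 + 0.13019*I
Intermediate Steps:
n = 7*I*√377 (n = √(38 - 18511) = √(-18473) = 7*I*√377 ≈ 135.92*I)
-40902/39193 + n/((29*((-4 - 4*(-2)) + 32))) = -40902/39193 + (7*I*√377)/((29*((-4 - 4*(-2)) + 32))) = -40902*1/39193 + (7*I*√377)/((29*((-4 + 8) + 32))) = -40902/39193 + (7*I*√377)/((29*(4 + 32))) = -40902/39193 + (7*I*√377)/((29*36)) = -40902/39193 + (7*I*√377)/1044 = -40902/39193 + (7*I*√377)*(1/1044) = -40902/39193 + 7*I*√377/1044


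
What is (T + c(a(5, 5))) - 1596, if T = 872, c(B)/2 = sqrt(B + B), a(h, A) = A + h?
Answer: -724 + 4*sqrt(5) ≈ -715.06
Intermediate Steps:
c(B) = 2*sqrt(2)*sqrt(B) (c(B) = 2*sqrt(B + B) = 2*sqrt(2*B) = 2*(sqrt(2)*sqrt(B)) = 2*sqrt(2)*sqrt(B))
(T + c(a(5, 5))) - 1596 = (872 + 2*sqrt(2)*sqrt(5 + 5)) - 1596 = (872 + 2*sqrt(2)*sqrt(10)) - 1596 = (872 + 4*sqrt(5)) - 1596 = -724 + 4*sqrt(5)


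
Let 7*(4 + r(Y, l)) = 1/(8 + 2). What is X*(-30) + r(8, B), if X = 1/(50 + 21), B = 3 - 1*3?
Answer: -21909/4970 ≈ -4.4082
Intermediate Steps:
B = 0 (B = 3 - 3 = 0)
r(Y, l) = -279/70 (r(Y, l) = -4 + 1/(7*(8 + 2)) = -4 + (⅐)/10 = -4 + (⅐)*(⅒) = -4 + 1/70 = -279/70)
X = 1/71 ≈ 0.014085
X*(-30) + r(8, B) = (1/71)*(-30) - 279/70 = -30/71 - 279/70 = -21909/4970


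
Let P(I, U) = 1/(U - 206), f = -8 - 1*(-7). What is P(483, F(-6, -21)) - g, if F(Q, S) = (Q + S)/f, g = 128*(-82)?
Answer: 1878783/179 ≈ 10496.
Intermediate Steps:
g = -10496
f = -1 (f = -8 + 7 = -1)
F(Q, S) = -Q - S (F(Q, S) = (Q + S)/(-1) = (Q + S)*(-1) = -Q - S)
P(I, U) = 1/(-206 + U)
P(483, F(-6, -21)) - g = 1/(-206 + (-1*(-6) - 1*(-21))) - 1*(-10496) = 1/(-206 + (6 + 21)) + 10496 = 1/(-206 + 27) + 10496 = 1/(-179) + 10496 = -1/179 + 10496 = 1878783/179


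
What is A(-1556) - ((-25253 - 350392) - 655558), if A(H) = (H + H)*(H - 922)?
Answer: 8742739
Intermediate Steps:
A(H) = 2*H*(-922 + H) (A(H) = (2*H)*(-922 + H) = 2*H*(-922 + H))
A(-1556) - ((-25253 - 350392) - 655558) = 2*(-1556)*(-922 - 1556) - ((-25253 - 350392) - 655558) = 2*(-1556)*(-2478) - (-375645 - 655558) = 7711536 - 1*(-1031203) = 7711536 + 1031203 = 8742739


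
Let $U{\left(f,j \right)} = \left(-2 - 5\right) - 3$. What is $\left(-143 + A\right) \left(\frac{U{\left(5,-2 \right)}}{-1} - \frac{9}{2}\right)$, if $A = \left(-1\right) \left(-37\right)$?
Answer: $-583$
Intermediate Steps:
$A = 37$
$U{\left(f,j \right)} = -10$ ($U{\left(f,j \right)} = -7 - 3 = -10$)
$\left(-143 + A\right) \left(\frac{U{\left(5,-2 \right)}}{-1} - \frac{9}{2}\right) = \left(-143 + 37\right) \left(- \frac{10}{-1} - \frac{9}{2}\right) = - 106 \left(\left(-10\right) \left(-1\right) - \frac{9}{2}\right) = - 106 \left(10 - \frac{9}{2}\right) = \left(-106\right) \frac{11}{2} = -583$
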